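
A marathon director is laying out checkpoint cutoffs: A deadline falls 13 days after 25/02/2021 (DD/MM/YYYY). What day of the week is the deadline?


Start: 2021-02-25 (Thursday)
Step 1 - find target date: add 13 days
  2021-02-25 + 13 days = 2021-03-10
Step 2 - day of week:
  13 mod 7 = 6
  Thursday + 6 days -> Wednesday
Result: Wednesday (2021-03-10)

Wednesday


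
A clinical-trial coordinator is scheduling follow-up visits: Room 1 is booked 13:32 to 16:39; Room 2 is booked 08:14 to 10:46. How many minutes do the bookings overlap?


Interval A: [812, 999] minutes from midnight
Interval B: [494, 646] minutes from midnight
Overlap start = max(812, 494) = 812
Overlap end = min(999, 646) = 646
End <= start, so the intervals do not overlap: 0 minutes

0


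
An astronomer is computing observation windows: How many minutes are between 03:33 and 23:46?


Start time: 03:33 = 213 minutes from midnight
End time: 23:46 = 1426 minutes from midnight
Difference: 1426 - 213 = 1213 minutes
That is 20 hours and 13 minutes

1213


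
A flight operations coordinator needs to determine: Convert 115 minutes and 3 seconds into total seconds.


Minutes: 115
Seconds: 3
Convert minutes to seconds: 115 x 60 = 6900
Add remaining seconds: 6900 + 3 = 6903

6903


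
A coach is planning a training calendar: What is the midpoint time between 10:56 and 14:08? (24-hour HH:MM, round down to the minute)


Start time: 10:56 = 656 minutes from midnight
End time: 14:08 = 848 minutes from midnight
Sum: 656 + 848 = 1504
Midpoint: 1504 / 2 = 752 minutes
Convert: 752 / 60 = 12 hours, 32 minutes
Result: 12:32

12:32


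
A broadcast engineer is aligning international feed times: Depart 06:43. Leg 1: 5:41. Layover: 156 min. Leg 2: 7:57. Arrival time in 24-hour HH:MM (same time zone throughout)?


Depart: 06:43
Leg 1: +341 min -> 12:24
Layover: +156 min -> 15:00
Leg 2: +477 min -> 22:57
Total travel: 974 minutes = 16h 14m
Arrival: 22:57

22:57


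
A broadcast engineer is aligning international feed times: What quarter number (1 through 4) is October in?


Month: October (month 10)
Q1: January-March (months 1-3)
Q2: April-June (months 4-6)
Q3: July-September (months 7-9)
Q4: October-December (months 10-12)
Month 10 falls in Q4

4


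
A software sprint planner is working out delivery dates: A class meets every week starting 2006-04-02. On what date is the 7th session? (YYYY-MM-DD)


First occurrence: 2006-04-02 (occurrence 1)
Each occurrence is 7 days after the previous.
Occurrence 7 is 6 weeks after the first.
6 weeks = 42 days
2006-04-02 + 42 days = 2006-05-14

2006-05-14


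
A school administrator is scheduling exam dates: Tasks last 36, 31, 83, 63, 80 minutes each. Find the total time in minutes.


Durations: 36, 31, 83, 63, 80
Running sum: 36
+ 31 = 67
+ 83 = 150
+ 63 = 213
+ 80 = 293
Total duration: 293 minutes
That is 4 hours and 53 minutes

293


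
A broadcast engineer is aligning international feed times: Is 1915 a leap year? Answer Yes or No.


Year: 1915
Divisible by 4? 1915 / 4 = 478.75 -> No
Not divisible by 4, so NOT a leap year

No


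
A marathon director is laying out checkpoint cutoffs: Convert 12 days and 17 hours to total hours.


Days: 12
Extra hours: 17
Hours per day: 24
Days to hours: 12 x 24 = 288
Total: 288 + 17 = 305

305


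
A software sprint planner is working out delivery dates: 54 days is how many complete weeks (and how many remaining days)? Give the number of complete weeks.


Total days: 54
Days per week: 7
Division: 54 / 7 = 7 remainder 5
Complete weeks: 7
Remaining days: 5

7


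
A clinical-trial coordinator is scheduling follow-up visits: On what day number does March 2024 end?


Month: March
Year: 2024
March is a 31-day month
Total: 31 days

31


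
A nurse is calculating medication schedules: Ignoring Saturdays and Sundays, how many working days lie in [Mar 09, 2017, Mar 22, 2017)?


Start: 2017-03-09 (Thursday)
End (exclusive): 2017-03-22 (Wednesday)
Total calendar days: 13
Full weeks: 13 // 7 = 1 -> 5 weekdays
Remaining 6 days starting on Thursday:
  Thu(w), Fri(w), Sat(-), Sun(-), Mon(w), Tue(w) -> 4 weekdays
Total business days: 5 + 4 = 9

9


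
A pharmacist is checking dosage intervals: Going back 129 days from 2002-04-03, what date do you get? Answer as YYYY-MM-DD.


Start: 2002-04-03
Subtracting 129 days
Days already passed in April: 3
After going back through April: 126 more days to subtract
March 2002: 31 days, 95 remaining
February 2002: 28 days, 67 remaining
January 2002: 31 days, 36 remaining
December 2001: 31 days, 5 remaining
Result: 2001-11-25

2001-11-25


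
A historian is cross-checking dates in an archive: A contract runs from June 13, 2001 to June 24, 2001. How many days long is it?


Start date: 2001-06-13
End date: 2001-06-24
Jun 2001: +11 days
Total: 11 days

11


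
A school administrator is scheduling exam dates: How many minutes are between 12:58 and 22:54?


Start time: 12:58 = 778 minutes from midnight
End time: 22:54 = 1374 minutes from midnight
Difference: 1374 - 778 = 596 minutes
That is 9 hours and 56 minutes

596


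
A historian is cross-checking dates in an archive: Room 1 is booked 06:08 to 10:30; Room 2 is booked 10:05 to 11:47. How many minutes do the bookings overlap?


Interval A: [368, 630] minutes from midnight
Interval B: [605, 707] minutes from midnight
Overlap start = max(368, 605) = 605
Overlap end = min(630, 707) = 630
Overlap = 630 - 605 = 25 minutes

25


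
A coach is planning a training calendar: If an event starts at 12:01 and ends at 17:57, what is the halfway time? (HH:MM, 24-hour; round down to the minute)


Start time: 12:01 = 721 minutes from midnight
End time: 17:57 = 1077 minutes from midnight
Sum: 721 + 1077 = 1798
Midpoint: 1798 / 2 = 899 minutes
Convert: 899 / 60 = 14 hours, 59 minutes
Result: 14:59

14:59


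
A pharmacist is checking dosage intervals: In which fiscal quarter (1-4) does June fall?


Month: June (month 6)
Q1: January-March (months 1-3)
Q2: April-June (months 4-6)
Q3: July-September (months 7-9)
Q4: October-December (months 10-12)
Month 6 falls in Q2

2


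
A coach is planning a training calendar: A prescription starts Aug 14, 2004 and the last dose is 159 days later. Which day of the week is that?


Start: 2004-08-14 (Saturday)
Step 1 - find target date: add 159 days
  2004-08-14 + 159 days = 2005-01-20
Step 2 - day of week:
  159 mod 7 = 5
  Saturday + 5 days -> Thursday
Result: Thursday (2005-01-20)

Thursday


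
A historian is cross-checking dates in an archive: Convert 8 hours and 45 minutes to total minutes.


Hours: 8
Extra minutes: 45
Minutes per hour: 60
Hours to minutes: 8 x 60 = 480
Total: 480 + 45 = 525

525


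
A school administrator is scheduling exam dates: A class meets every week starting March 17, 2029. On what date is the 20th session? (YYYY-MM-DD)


First occurrence: 2029-03-17 (occurrence 1)
Each occurrence is 7 days after the previous.
Occurrence 20 is 19 weeks after the first.
19 weeks = 133 days
2029-03-17 + 133 days = 2029-07-28

2029-07-28


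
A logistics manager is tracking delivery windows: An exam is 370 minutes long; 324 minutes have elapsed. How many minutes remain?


Total budget: 370 minutes
Time used: 324 minutes
Remaining: 370 - 324 = 46 minutes
Percent used: 87.6%
Percent remaining: 12.4%

46


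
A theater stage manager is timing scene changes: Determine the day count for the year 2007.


Year: 2007
Check leap year rules:
Divisible by 4? No
2007 is not a leap year
Days: 365

365


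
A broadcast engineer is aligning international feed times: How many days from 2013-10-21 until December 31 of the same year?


Start: October 21, 2013
End: December 31, 2013
Days left in October: 10
November: 30
December: 31
Sum of remaining months: 61
Total: 10 + 61 = 71

71


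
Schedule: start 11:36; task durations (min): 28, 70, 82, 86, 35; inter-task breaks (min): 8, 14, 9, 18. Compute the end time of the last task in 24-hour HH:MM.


Start: 11:36 = 696 min from midnight
  after task 1 (28 min): 12:04
  after break (8 min): 12:12
  after task 2 (70 min): 13:22
  after break (14 min): 13:36
  after task 3 (82 min): 14:58
  after break (9 min): 15:07
  after task 4 (86 min): 16:33
  after break (18 min): 16:51
  after task 5 (35 min): 17:26
Total elapsed: 350 minutes
End time: 17:26

17:26


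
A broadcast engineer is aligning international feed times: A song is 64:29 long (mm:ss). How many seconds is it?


Minutes: 64
Extra seconds: 29
Seconds per minute: 60
Minutes to seconds: 64 x 60 = 3840
Total: 3840 + 29 = 3869

3869


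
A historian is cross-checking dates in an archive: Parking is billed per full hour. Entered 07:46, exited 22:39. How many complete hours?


Start: 07:46
End: 22:39
Hour difference: 22 - 7 = 15 hours
Minute difference: 39 - 46 = -7 minutes
Total minutes: 893
Complete hours: 893 / 60 = 14 (remainder 53)

14


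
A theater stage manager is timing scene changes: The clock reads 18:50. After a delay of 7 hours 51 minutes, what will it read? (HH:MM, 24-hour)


Start time: 18:50
Adding: 7 hours 51 minutes
Minutes: 50 + 51 = 101
Minute overflow: 101 >= 60, so carry 1 hour, minutes = 41
Hours: 18 + 7 + 1 = 26
Hour wraparound: 26 mod 24 = 2
Result: 02:41

02:41


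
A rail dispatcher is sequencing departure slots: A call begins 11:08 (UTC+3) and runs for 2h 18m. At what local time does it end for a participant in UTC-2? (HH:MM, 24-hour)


Start: 11:08 in UTC+3
Step 1 - add duration:
  minutes: 8 + 18 = 26
  hours: 11 + 2 + 0 = 13
  end in UTC+3: 13:26
Step 2 - convert UTC+3 -> UTC-2:
  offset difference: -2 - (3) = -5 hours
  13 + (-5) = 8 -> mod 24 = 8
Result: 08:26 in UTC-2

08:26


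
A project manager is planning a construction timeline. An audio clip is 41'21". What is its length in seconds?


Minutes: 41
Seconds: 21
Convert minutes to seconds: 41 x 60 = 2460
Add remaining seconds: 2460 + 21 = 2481

2481


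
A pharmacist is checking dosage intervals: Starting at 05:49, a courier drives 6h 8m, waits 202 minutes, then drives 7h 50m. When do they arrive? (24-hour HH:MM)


Depart: 05:49
Leg 1: +368 min -> 11:57
Layover: +202 min -> 15:19
Leg 2: +470 min -> 23:09
Total travel: 1040 minutes = 17h 20m
Arrival: 23:09

23:09


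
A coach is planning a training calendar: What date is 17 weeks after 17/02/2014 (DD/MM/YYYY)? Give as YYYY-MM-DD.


Start: 2014-02-17
Weeks to add: 17
Convert to days: 17 x 7 = 119 days
Add 119 days to 2014-02-17
Result: 2014-06-16

2014-06-16


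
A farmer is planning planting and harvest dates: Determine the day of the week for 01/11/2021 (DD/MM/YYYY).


Date: 2021-11-01
January 1, 2021 is a Friday
Day of year: 305
Offset from Jan 1: 304 days
304 mod 7 = 3
Result: Monday

Monday


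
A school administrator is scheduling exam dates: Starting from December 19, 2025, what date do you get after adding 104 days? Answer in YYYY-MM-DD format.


Start: 2025-12-19
Adding 104 days
Days remaining in December: 12
After December: 92 days still to add
January 2026: 31 days, 61 remaining
February 2026: 28 days, 33 remaining
March 2026: 31 days, 2 remaining
April 2026 has 30 days, need 2
Result: 2026-04-02

2026-04-02


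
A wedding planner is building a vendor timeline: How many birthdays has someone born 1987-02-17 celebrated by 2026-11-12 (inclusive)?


Birth: 1987-02-17
Reference: 2026-11-12
Year difference: 2026 - 1987 = 39
Has birthday (02-17) occurred by 11-12? Yes
Age in full years: 39

39


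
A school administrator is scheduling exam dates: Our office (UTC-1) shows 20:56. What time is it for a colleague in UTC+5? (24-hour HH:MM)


Local time: 20:56 at UTC-1 (offset -1h)
Target zone: UTC+5 (offset 5h)
Difference: 5 - (-1) = 6 hours
Calculation: 20 + (6) = 26
Wraparound: (26) mod 24 = 2
Result: 02:56

02:56


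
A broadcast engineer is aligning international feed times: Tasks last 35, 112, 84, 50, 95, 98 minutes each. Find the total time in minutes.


Durations: 35, 112, 84, 50, 95, 98
Running sum: 35
+ 112 = 147
+ 84 = 231
+ 50 = 281
+ 95 = 376
+ 98 = 474
Total duration: 474 minutes
That is 7 hours and 54 minutes

474


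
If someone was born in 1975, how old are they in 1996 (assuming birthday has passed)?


Birth year: 1975
Current year: 1996
Age = current year - birth year
Age = 1996 - 1975 = 21

21


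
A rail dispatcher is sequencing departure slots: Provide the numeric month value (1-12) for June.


Calendar month order:
5. May
6. June <--
7. July
June is month number 6

6


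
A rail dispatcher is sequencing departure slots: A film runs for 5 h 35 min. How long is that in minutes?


Hours: 5
Minutes: 35
Convert hours to minutes: 5 x 60 = 300
Add remaining minutes: 300 + 35 = 335

335


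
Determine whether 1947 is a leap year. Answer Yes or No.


Year: 1947
Divisible by 4? 1947 / 4 = 486.75 -> No
Not divisible by 4, so NOT a leap year

No


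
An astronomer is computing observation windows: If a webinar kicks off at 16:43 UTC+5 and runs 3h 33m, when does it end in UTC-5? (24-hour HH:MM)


Start: 16:43 in UTC+5
Step 1 - add duration:
  minutes: 43 + 33 = 76 (carry 1h)
  hours: 16 + 3 + 1 = 20
  end in UTC+5: 20:16
Step 2 - convert UTC+5 -> UTC-5:
  offset difference: -5 - (5) = -10 hours
  20 + (-10) = 10 -> mod 24 = 10
Result: 10:16 in UTC-5

10:16


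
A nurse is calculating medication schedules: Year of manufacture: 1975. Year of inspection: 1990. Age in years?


Birth year: 1975
Current year: 1990
Age = current year - birth year
Age = 1990 - 1975 = 15

15


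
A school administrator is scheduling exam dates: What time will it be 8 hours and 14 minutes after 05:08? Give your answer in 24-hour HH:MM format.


Start time: 05:08
Adding: 8 hours 14 minutes
Minutes: 8 + 14 = 22
Hours: 5 + 8 + 0 = 13
Result: 13:22

13:22


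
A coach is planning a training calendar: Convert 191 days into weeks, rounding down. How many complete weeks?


Total days: 191
Days per week: 7
Division: 191 / 7 = 27 remainder 2
Complete weeks: 27
Remaining days: 2

27


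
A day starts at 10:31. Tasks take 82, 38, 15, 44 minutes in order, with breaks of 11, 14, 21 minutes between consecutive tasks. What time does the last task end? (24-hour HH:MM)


Start: 10:31 = 631 min from midnight
  after task 1 (82 min): 11:53
  after break (11 min): 12:04
  after task 2 (38 min): 12:42
  after break (14 min): 12:56
  after task 3 (15 min): 13:11
  after break (21 min): 13:32
  after task 4 (44 min): 14:16
Total elapsed: 225 minutes
End time: 14:16

14:16


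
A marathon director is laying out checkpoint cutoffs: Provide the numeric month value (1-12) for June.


Calendar month order:
5. May
6. June <--
7. July
June is month number 6

6


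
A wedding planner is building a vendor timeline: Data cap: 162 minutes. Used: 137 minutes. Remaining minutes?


Total budget: 162 minutes
Time used: 137 minutes
Remaining: 162 - 137 = 25 minutes
Percent used: 84.6%
Percent remaining: 15.4%

25


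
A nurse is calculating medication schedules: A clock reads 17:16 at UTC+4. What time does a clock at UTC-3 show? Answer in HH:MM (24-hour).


Local time: 17:16 at UTC+4 (offset 4h)
Target zone: UTC-3 (offset -3h)
Difference: -3 - (4) = -7 hours
Calculation: 17 + (-7) = 10
Result: 10:16

10:16


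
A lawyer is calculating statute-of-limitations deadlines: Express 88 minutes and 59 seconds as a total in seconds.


Minutes: 88
Seconds: 59
Convert minutes to seconds: 88 x 60 = 5280
Add remaining seconds: 5280 + 59 = 5339

5339


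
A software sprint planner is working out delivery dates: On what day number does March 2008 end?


Month: March
Year: 2008
March is a 31-day month
Total: 31 days

31


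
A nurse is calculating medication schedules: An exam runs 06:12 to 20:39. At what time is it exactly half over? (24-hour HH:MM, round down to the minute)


Start time: 06:12 = 372 minutes from midnight
End time: 20:39 = 1239 minutes from midnight
Sum: 372 + 1239 = 1611
Midpoint: 1611 / 2 = 805 minutes
Convert: 805 / 60 = 13 hours, 25 minutes
Result: 13:25

13:25


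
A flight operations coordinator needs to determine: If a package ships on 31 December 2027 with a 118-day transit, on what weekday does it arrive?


Start: 2027-12-31 (Friday)
Step 1 - find target date: add 118 days
  2027-12-31 + 118 days = 2028-04-27
Step 2 - day of week:
  118 mod 7 = 6
  Friday + 6 days -> Thursday
Result: Thursday (2028-04-27)

Thursday


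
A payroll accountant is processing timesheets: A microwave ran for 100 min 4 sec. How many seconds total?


Minutes: 100
Extra seconds: 4
Seconds per minute: 60
Minutes to seconds: 100 x 60 = 6000
Total: 6000 + 4 = 6004

6004


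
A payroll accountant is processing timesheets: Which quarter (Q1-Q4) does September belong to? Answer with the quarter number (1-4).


Month: September (month 9)
Q1: January-March (months 1-3)
Q2: April-June (months 4-6)
Q3: July-September (months 7-9)
Q4: October-December (months 10-12)
Month 9 falls in Q3

3


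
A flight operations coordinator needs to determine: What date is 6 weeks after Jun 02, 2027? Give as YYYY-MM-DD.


Start: 2027-06-02
Weeks to add: 6
Convert to days: 6 x 7 = 42 days
Add 42 days to 2027-06-02
Result: 2027-07-14

2027-07-14


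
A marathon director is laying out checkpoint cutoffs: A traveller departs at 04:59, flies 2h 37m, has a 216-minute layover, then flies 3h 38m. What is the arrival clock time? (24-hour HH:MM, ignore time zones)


Depart: 04:59
Leg 1: +157 min -> 07:36
Layover: +216 min -> 11:12
Leg 2: +218 min -> 14:50
Total travel: 591 minutes = 9h 51m
Arrival: 14:50

14:50


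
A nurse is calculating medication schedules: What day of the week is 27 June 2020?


Date: 2020-06-27
January 1, 2020 is a Wednesday
Day of year: 179
Offset from Jan 1: 178 days
178 mod 7 = 3
Result: Saturday

Saturday


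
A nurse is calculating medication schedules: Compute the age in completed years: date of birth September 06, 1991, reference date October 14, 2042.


Birth: 1991-09-06
Reference: 2042-10-14
Year difference: 2042 - 1991 = 51
Has birthday (09-06) occurred by 10-14? Yes
Age in full years: 51

51


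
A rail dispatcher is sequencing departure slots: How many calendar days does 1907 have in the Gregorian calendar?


Year: 1907
Check leap year rules:
Divisible by 4? No
1907 is not a leap year
Days: 365

365


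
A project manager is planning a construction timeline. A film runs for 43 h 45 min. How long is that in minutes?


Hours: 43
Minutes: 45
Convert hours to minutes: 43 x 60 = 2580
Add remaining minutes: 2580 + 45 = 2625

2625


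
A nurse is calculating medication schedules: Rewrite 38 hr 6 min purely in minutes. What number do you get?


Hours: 38
Extra minutes: 6
Minutes per hour: 60
Hours to minutes: 38 x 60 = 2280
Total: 2280 + 6 = 2286

2286


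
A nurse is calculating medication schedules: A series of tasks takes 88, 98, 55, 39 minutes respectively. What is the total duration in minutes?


Durations: 88, 98, 55, 39
Running sum: 88
+ 98 = 186
+ 55 = 241
+ 39 = 280
Total duration: 280 minutes
That is 4 hours and 40 minutes

280


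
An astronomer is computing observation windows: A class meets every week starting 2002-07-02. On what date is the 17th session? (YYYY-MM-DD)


First occurrence: 2002-07-02 (occurrence 1)
Each occurrence is 7 days after the previous.
Occurrence 17 is 16 weeks after the first.
16 weeks = 112 days
2002-07-02 + 112 days = 2002-10-22

2002-10-22


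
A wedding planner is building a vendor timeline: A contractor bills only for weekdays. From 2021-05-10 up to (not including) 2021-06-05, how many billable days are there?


Start: 2021-05-10 (Monday)
End (exclusive): 2021-06-05 (Saturday)
Total calendar days: 26
Full weeks: 26 // 7 = 3 -> 15 weekdays
Remaining 5 days starting on Monday:
  Mon(w), Tue(w), Wed(w), Thu(w), Fri(w) -> 5 weekdays
Total business days: 15 + 5 = 20

20


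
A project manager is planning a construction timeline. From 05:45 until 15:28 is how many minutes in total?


Start time: 05:45 = 345 minutes from midnight
End time: 15:28 = 928 minutes from midnight
Difference: 928 - 345 = 583 minutes
That is 9 hours and 43 minutes

583


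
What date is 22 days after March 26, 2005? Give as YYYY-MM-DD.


Start: 2005-03-26
Adding 22 days
Days remaining in March: 5
After March: 17 days still to add
April 2005 has 30 days, need 17
Result: 2005-04-17

2005-04-17


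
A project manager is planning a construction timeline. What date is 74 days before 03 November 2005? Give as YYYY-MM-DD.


Start: 2005-11-03
Subtracting 74 days
Days already passed in November: 3
After going back through November: 71 more days to subtract
October 2005: 31 days, 40 remaining
September 2005: 30 days, 10 remaining
August 2005 has 31 days, need 10
Result: 2005-08-21

2005-08-21


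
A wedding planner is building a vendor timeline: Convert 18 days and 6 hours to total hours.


Days: 18
Extra hours: 6
Hours per day: 24
Days to hours: 18 x 24 = 432
Total: 432 + 6 = 438

438


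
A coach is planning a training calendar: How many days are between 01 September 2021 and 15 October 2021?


Start date: 2021-09-01
End date: 2021-10-15
Sep 2021: +30 days
Oct 2021: +14 days
Total: 44 days

44


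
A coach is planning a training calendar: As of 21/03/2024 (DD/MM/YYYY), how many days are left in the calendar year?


Start: March 21, 2024
End: December 31, 2024
Days left in March: 10
April: 30
May: 31
June: 30
July: 31
... plus remaining months
Sum of remaining months: 275
Total: 10 + 275 = 285

285


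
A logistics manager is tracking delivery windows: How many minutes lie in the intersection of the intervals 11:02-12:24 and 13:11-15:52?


Interval A: [662, 744] minutes from midnight
Interval B: [791, 952] minutes from midnight
Overlap start = max(662, 791) = 791
Overlap end = min(744, 952) = 744
End <= start, so the intervals do not overlap: 0 minutes

0


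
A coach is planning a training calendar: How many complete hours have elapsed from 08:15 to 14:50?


Start: 08:15
End: 14:50
Hour difference: 14 - 8 = 6 hours
Minute difference: 50 - 15 = 35 minutes
Total minutes: 395
Complete hours: 395 / 60 = 6 (remainder 35)

6


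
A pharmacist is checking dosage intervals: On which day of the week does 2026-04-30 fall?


Date: 2026-04-30
January 1, 2026 is a Thursday
Day of year: 120
Offset from Jan 1: 119 days
119 mod 7 = 0
Result: Thursday

Thursday


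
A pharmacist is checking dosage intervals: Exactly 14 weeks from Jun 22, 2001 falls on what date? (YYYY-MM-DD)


Start: 2001-06-22
Weeks to add: 14
Convert to days: 14 x 7 = 98 days
Add 98 days to 2001-06-22
Result: 2001-09-28

2001-09-28


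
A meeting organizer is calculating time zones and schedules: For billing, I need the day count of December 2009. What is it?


Month: December
Year: 2009
December is a 31-day month
Total: 31 days

31


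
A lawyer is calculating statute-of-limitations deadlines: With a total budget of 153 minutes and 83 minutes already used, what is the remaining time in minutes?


Total budget: 153 minutes
Time used: 83 minutes
Remaining: 153 - 83 = 70 minutes
Percent used: 54.2%
Percent remaining: 45.8%

70


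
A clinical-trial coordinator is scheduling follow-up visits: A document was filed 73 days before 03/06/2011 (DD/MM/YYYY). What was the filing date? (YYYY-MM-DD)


Start: 2011-06-03
Subtracting 73 days
Days already passed in June: 3
After going back through June: 70 more days to subtract
May 2011: 31 days, 39 remaining
April 2011: 30 days, 9 remaining
March 2011 has 31 days, need 9
Result: 2011-03-22

2011-03-22


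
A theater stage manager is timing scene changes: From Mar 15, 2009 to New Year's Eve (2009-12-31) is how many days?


Start: March 15, 2009
End: December 31, 2009
Days left in March: 16
April: 30
May: 31
June: 30
July: 31
... plus remaining months
Sum of remaining months: 275
Total: 16 + 275 = 291

291


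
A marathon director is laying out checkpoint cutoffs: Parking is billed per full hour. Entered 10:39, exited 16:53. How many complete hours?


Start: 10:39
End: 16:53
Hour difference: 16 - 10 = 6 hours
Minute difference: 53 - 39 = 14 minutes
Total minutes: 374
Complete hours: 374 / 60 = 6 (remainder 14)

6


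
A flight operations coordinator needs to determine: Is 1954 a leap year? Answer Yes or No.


Year: 1954
Divisible by 4? 1954 / 4 = 488.5 -> No
Not divisible by 4, so NOT a leap year

No


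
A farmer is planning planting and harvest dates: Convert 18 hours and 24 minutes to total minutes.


Hours: 18
Minutes: 24
Convert hours to minutes: 18 x 60 = 1080
Add remaining minutes: 1080 + 24 = 1104

1104


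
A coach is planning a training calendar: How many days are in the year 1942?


Year: 1942
Check leap year rules:
Divisible by 4? No
1942 is not a leap year
Days: 365

365


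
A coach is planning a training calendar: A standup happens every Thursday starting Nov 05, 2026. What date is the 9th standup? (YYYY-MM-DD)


First occurrence: 2026-11-05 (occurrence 1)
Each occurrence is 7 days after the previous.
Occurrence 9 is 8 weeks after the first.
8 weeks = 56 days
2026-11-05 + 56 days = 2026-12-31

2026-12-31


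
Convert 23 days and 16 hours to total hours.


Days: 23
Extra hours: 16
Hours per day: 24
Days to hours: 23 x 24 = 552
Total: 552 + 16 = 568

568


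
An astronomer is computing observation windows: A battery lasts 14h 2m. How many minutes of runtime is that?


Hours: 14
Extra minutes: 2
Minutes per hour: 60
Hours to minutes: 14 x 60 = 840
Total: 840 + 2 = 842

842


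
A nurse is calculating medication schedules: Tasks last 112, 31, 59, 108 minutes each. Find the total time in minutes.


Durations: 112, 31, 59, 108
Running sum: 112
+ 31 = 143
+ 59 = 202
+ 108 = 310
Total duration: 310 minutes
That is 5 hours and 10 minutes

310


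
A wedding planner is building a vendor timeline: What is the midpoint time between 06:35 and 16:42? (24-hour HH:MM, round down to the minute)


Start time: 06:35 = 395 minutes from midnight
End time: 16:42 = 1002 minutes from midnight
Sum: 395 + 1002 = 1397
Midpoint: 1397 / 2 = 698 minutes
Convert: 698 / 60 = 11 hours, 38 minutes
Result: 11:38

11:38


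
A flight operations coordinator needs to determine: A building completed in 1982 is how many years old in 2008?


Birth year: 1982
Current year: 2008
Age = current year - birth year
Age = 2008 - 1982 = 26

26


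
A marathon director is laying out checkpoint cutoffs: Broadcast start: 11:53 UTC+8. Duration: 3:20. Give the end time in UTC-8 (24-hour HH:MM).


Start: 11:53 in UTC+8
Step 1 - add duration:
  minutes: 53 + 20 = 73 (carry 1h)
  hours: 11 + 3 + 1 = 15
  end in UTC+8: 15:13
Step 2 - convert UTC+8 -> UTC-8:
  offset difference: -8 - (8) = -16 hours
  15 + (-16) = -1 -> mod 24 = 23
Result: 23:13 in UTC-8

23:13


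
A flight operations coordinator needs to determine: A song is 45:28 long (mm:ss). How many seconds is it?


Minutes: 45
Extra seconds: 28
Seconds per minute: 60
Minutes to seconds: 45 x 60 = 2700
Total: 2700 + 28 = 2728

2728


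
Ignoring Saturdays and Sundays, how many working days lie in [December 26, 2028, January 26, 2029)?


Start: 2028-12-26 (Tuesday)
End (exclusive): 2029-01-26 (Friday)
Total calendar days: 31
Full weeks: 31 // 7 = 4 -> 20 weekdays
Remaining 3 days starting on Tuesday:
  Tue(w), Wed(w), Thu(w) -> 3 weekdays
Total business days: 20 + 3 = 23

23


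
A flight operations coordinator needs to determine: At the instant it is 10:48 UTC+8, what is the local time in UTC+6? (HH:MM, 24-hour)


Local time: 10:48 at UTC+8 (offset 8h)
Target zone: UTC+6 (offset 6h)
Difference: 6 - (8) = -2 hours
Calculation: 10 + (-2) = 8
Result: 08:48

08:48


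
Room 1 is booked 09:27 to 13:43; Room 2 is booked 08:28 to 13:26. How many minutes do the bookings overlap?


Interval A: [567, 823] minutes from midnight
Interval B: [508, 806] minutes from midnight
Overlap start = max(567, 508) = 567
Overlap end = min(823, 806) = 806
Overlap = 806 - 567 = 239 minutes

239


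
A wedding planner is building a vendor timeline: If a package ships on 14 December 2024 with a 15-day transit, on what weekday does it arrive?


Start: 2024-12-14 (Saturday)
Step 1 - find target date: add 15 days
  2024-12-14 + 15 days = 2024-12-29
Step 2 - day of week:
  15 mod 7 = 1
  Saturday + 1 days -> Sunday
Result: Sunday (2024-12-29)

Sunday


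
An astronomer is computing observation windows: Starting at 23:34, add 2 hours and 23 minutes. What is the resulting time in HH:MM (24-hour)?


Start time: 23:34
Adding: 2 hours 23 minutes
Minutes: 34 + 23 = 57
Hours: 23 + 2 + 0 = 25
Hour wraparound: 25 mod 24 = 1
Result: 01:57

01:57


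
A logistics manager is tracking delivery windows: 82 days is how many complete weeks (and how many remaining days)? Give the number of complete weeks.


Total days: 82
Days per week: 7
Division: 82 / 7 = 11 remainder 5
Complete weeks: 11
Remaining days: 5

11


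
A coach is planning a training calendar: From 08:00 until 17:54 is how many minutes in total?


Start time: 08:00 = 480 minutes from midnight
End time: 17:54 = 1074 minutes from midnight
Difference: 1074 - 480 = 594 minutes
That is 9 hours and 54 minutes

594


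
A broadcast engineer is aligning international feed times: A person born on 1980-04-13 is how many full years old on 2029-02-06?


Birth: 1980-04-13
Reference: 2029-02-06
Year difference: 2029 - 1980 = 49
Has birthday (04-13) occurred by 02-06? No
Birthday not yet reached this year -> subtract 1
Age in full years: 48

48


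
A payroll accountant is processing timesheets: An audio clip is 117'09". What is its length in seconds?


Minutes: 117
Seconds: 9
Convert minutes to seconds: 117 x 60 = 7020
Add remaining seconds: 7020 + 9 = 7029

7029


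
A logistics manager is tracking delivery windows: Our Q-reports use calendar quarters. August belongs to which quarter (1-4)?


Month: August (month 8)
Q1: January-March (months 1-3)
Q2: April-June (months 4-6)
Q3: July-September (months 7-9)
Q4: October-December (months 10-12)
Month 8 falls in Q3

3


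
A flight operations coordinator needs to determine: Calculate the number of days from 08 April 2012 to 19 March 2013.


Start date: 2012-04-08
End date: 2013-03-19
Apr 2012: +23 days
May 2012: +31 days
Jun 2012: +30 days
... (9 more months)
Total: 345 days

345


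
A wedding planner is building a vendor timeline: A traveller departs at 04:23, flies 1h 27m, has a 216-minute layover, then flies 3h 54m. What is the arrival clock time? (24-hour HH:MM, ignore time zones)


Depart: 04:23
Leg 1: +87 min -> 05:50
Layover: +216 min -> 09:26
Leg 2: +234 min -> 13:20
Total travel: 537 minutes = 8h 57m
Arrival: 13:20

13:20


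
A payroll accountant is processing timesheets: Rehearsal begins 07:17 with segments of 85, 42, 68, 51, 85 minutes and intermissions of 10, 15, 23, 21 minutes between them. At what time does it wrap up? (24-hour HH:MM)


Start: 07:17 = 437 min from midnight
  after task 1 (85 min): 08:42
  after break (10 min): 08:52
  after task 2 (42 min): 09:34
  after break (15 min): 09:49
  after task 3 (68 min): 10:57
  after break (23 min): 11:20
  after task 4 (51 min): 12:11
  after break (21 min): 12:32
  after task 5 (85 min): 13:57
Total elapsed: 400 minutes
End time: 13:57

13:57


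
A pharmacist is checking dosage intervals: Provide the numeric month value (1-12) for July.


Calendar month order:
6. June
7. July <--
8. August
July is month number 7

7


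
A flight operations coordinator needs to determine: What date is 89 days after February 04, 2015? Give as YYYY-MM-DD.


Start: 2015-02-04
Adding 89 days
Days remaining in February: 24
After February: 65 days still to add
March 2015: 31 days, 34 remaining
April 2015: 30 days, 4 remaining
May 2015 has 31 days, need 4
Result: 2015-05-04

2015-05-04


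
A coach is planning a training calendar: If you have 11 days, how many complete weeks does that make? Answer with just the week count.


Total days: 11
Days per week: 7
Division: 11 / 7 = 1 remainder 4
Complete weeks: 1
Remaining days: 4

1


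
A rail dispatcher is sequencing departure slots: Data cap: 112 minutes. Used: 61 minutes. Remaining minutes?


Total budget: 112 minutes
Time used: 61 minutes
Remaining: 112 - 61 = 51 minutes
Percent used: 54.5%
Percent remaining: 45.5%

51


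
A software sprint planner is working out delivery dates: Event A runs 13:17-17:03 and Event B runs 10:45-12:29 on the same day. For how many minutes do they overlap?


Interval A: [797, 1023] minutes from midnight
Interval B: [645, 749] minutes from midnight
Overlap start = max(797, 645) = 797
Overlap end = min(1023, 749) = 749
End <= start, so the intervals do not overlap: 0 minutes

0


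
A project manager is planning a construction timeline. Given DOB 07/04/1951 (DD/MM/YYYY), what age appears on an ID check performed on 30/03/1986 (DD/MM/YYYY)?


Birth: 1951-04-07
Reference: 1986-03-30
Year difference: 1986 - 1951 = 35
Has birthday (04-07) occurred by 03-30? No
Birthday not yet reached this year -> subtract 1
Age in full years: 34

34


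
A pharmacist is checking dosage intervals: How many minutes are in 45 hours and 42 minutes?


Hours: 45
Minutes: 42
Convert hours to minutes: 45 x 60 = 2700
Add remaining minutes: 2700 + 42 = 2742

2742


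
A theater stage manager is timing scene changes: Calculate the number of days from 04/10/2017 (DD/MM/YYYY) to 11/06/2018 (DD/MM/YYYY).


Start date: 2017-10-04
End date: 2018-06-11
Oct 2017: +28 days
Nov 2017: +30 days
Dec 2017: +31 days
... (6 more months)
Total: 250 days

250


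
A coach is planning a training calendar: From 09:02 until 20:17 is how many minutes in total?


Start time: 09:02 = 542 minutes from midnight
End time: 20:17 = 1217 minutes from midnight
Difference: 1217 - 542 = 675 minutes
That is 11 hours and 15 minutes

675


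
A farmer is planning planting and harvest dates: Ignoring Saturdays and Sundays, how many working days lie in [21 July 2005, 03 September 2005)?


Start: 2005-07-21 (Thursday)
End (exclusive): 2005-09-03 (Saturday)
Total calendar days: 44
Full weeks: 44 // 7 = 6 -> 30 weekdays
Remaining 2 days starting on Thursday:
  Thu(w), Fri(w) -> 2 weekdays
Total business days: 30 + 2 = 32

32


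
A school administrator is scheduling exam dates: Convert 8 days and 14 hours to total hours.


Days: 8
Extra hours: 14
Hours per day: 24
Days to hours: 8 x 24 = 192
Total: 192 + 14 = 206

206


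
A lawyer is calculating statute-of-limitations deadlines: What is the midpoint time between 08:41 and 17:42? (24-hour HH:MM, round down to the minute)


Start time: 08:41 = 521 minutes from midnight
End time: 17:42 = 1062 minutes from midnight
Sum: 521 + 1062 = 1583
Midpoint: 1583 / 2 = 791 minutes
Convert: 791 / 60 = 13 hours, 11 minutes
Result: 13:11

13:11


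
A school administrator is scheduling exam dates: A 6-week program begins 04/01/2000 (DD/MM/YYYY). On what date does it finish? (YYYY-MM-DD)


Start: 2000-01-04
Weeks to add: 6
Convert to days: 6 x 7 = 42 days
Add 42 days to 2000-01-04
Result: 2000-02-15

2000-02-15


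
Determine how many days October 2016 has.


Month: October
Year: 2016
October is a 31-day month
Total: 31 days

31


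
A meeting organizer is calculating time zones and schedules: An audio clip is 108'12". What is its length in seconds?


Minutes: 108
Seconds: 12
Convert minutes to seconds: 108 x 60 = 6480
Add remaining seconds: 6480 + 12 = 6492

6492


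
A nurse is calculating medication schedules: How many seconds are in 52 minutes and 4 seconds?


Minutes: 52
Extra seconds: 4
Seconds per minute: 60
Minutes to seconds: 52 x 60 = 3120
Total: 3120 + 4 = 3124

3124


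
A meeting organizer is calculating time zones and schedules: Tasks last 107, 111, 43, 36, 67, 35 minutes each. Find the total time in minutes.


Durations: 107, 111, 43, 36, 67, 35
Running sum: 107
+ 111 = 218
+ 43 = 261
+ 36 = 297
+ 67 = 364
+ 35 = 399
Total duration: 399 minutes
That is 6 hours and 39 minutes

399


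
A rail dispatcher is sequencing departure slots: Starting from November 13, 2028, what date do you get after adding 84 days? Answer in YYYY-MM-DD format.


Start: 2028-11-13
Adding 84 days
Days remaining in November: 17
After November: 67 days still to add
December 2028: 31 days, 36 remaining
January 2029: 31 days, 5 remaining
February 2029 has 28 days, need 5
Result: 2029-02-05

2029-02-05


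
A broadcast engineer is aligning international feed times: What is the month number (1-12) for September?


Calendar month order:
8. August
9. September <--
10. October
September is month number 9

9


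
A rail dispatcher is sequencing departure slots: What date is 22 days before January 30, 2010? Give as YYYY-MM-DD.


Start: 2010-01-30
Subtracting 22 days
Days already passed in January: 30
Result: 2010-01-08

2010-01-08


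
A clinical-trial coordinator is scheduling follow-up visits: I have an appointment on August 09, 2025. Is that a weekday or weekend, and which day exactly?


Date: 2025-08-09
January 1, 2025 is a Wednesday
Day of year: 221
Offset from Jan 1: 220 days
220 mod 7 = 3
Result: Saturday

Saturday


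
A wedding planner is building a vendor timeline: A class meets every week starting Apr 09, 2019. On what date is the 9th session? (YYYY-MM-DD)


First occurrence: 2019-04-09 (occurrence 1)
Each occurrence is 7 days after the previous.
Occurrence 9 is 8 weeks after the first.
8 weeks = 56 days
2019-04-09 + 56 days = 2019-06-04

2019-06-04


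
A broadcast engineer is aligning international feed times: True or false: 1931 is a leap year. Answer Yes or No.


Year: 1931
Divisible by 4? 1931 / 4 = 482.75 -> No
Not divisible by 4, so NOT a leap year

No


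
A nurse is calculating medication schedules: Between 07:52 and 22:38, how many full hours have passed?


Start: 07:52
End: 22:38
Hour difference: 22 - 7 = 15 hours
Minute difference: 38 - 52 = -14 minutes
Total minutes: 886
Complete hours: 886 / 60 = 14 (remainder 46)

14


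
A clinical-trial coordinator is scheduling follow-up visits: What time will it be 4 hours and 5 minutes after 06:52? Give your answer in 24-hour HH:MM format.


Start time: 06:52
Adding: 4 hours 5 minutes
Minutes: 52 + 5 = 57
Hours: 6 + 4 + 0 = 10
Result: 10:57

10:57


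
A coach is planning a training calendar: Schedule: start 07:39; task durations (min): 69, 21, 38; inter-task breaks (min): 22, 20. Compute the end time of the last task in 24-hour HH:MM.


Start: 07:39 = 459 min from midnight
  after task 1 (69 min): 08:48
  after break (22 min): 09:10
  after task 2 (21 min): 09:31
  after break (20 min): 09:51
  after task 3 (38 min): 10:29
Total elapsed: 170 minutes
End time: 10:29

10:29


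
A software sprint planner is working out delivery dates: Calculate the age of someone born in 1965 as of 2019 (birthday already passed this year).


Birth year: 1965
Current year: 2019
Age = current year - birth year
Age = 2019 - 1965 = 54

54


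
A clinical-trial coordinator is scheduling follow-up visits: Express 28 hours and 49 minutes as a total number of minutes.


Hours: 28
Extra minutes: 49
Minutes per hour: 60
Hours to minutes: 28 x 60 = 1680
Total: 1680 + 49 = 1729

1729


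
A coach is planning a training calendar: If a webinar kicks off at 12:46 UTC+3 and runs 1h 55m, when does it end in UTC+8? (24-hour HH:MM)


Start: 12:46 in UTC+3
Step 1 - add duration:
  minutes: 46 + 55 = 101 (carry 1h)
  hours: 12 + 1 + 1 = 14
  end in UTC+3: 14:41
Step 2 - convert UTC+3 -> UTC+8:
  offset difference: 8 - (3) = 5 hours
  14 + (5) = 19 -> mod 24 = 19
Result: 19:41 in UTC+8

19:41


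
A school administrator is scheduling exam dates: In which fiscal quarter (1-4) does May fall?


Month: May (month 5)
Q1: January-March (months 1-3)
Q2: April-June (months 4-6)
Q3: July-September (months 7-9)
Q4: October-December (months 10-12)
Month 5 falls in Q2

2
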